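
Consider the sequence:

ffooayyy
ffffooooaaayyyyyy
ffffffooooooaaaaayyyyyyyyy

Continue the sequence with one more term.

ffffffffooooooooaaaaaaayyyyyyyyyyyy

Term n consists of 2n f's, followed by 2n o's, followed by 2n-1 a's, followed by 3n y's (n = 1, 2, …).
Setting n = 4 gives 8, 8, 7, 12 characters in each block.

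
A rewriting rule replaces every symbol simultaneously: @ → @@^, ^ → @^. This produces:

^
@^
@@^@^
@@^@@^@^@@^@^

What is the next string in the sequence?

Applying the rule to each of the 13 symbols of @@^@@^@^@@^@^ gives the pieces @@^ @@^ @^ @@^ @@^ @^ @@^ @^ @@^ @@^ @^ @@^ @^, which concatenate to the answer.

@@^@@^@^@@^@@^@^@@^@^@@^@@^@^@@^@^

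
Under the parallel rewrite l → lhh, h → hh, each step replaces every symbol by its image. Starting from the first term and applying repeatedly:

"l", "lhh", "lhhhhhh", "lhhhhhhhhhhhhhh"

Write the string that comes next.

lhhhhhhhhhhhhhhhhhhhhhhhhhhhhhh

Replace each of the 15 characters of lhhhhhhhhhhhhhh in place — lhh hh hh hh hh hh hh hh hh hh hh hh hh hh hh — and concatenate.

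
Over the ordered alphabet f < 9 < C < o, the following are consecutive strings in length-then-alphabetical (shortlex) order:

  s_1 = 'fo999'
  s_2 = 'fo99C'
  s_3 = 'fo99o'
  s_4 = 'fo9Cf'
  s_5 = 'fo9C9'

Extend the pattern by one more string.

Treat fo9C9 as a base-4 numeral over the given alphabet and add one, carrying through any trailing o's.

fo9CC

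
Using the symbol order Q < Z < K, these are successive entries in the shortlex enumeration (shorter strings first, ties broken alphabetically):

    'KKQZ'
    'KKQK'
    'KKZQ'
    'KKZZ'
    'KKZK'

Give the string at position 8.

KKKK

Continuing the enumeration 3 steps past KKZK: KKZK → KKKQ → KKKZ → (answer).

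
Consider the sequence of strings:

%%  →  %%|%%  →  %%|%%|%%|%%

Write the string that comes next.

s(k+1) = s(k)·|·s(k) — each term doubles the last with '|' between the halves.
Doubling %%|%%|%%|%% with '|' between the halves:

%%|%%|%%|%%|%%|%%|%%|%%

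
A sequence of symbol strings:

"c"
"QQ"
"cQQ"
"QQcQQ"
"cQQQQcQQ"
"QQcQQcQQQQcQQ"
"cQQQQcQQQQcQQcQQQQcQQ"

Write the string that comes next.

QQcQQcQQQQcQQcQQQQcQQQQcQQcQQQQcQQ

Each term (from the third on) is the two preceding terms concatenated in order: term 3 = c·QQ = cQQ.
Continuing: QQcQQcQQQQcQQ · cQQQQcQQQQcQQcQQQQcQQ gives term 8.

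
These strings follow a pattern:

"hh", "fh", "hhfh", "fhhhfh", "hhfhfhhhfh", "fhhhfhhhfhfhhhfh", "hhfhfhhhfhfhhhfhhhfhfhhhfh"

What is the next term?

fhhhfhhhfhfhhhfhhhfhfhhhfhfhhhfhhhfhfhhhfh

Each term (from the third on) is the two preceding terms concatenated in order: term 3 = hh·fh = hhfh.
The next term joins fhhhfhhhfhfhhhfh and hhfhfhhhfhfhhhfhhhfhfhhhfh.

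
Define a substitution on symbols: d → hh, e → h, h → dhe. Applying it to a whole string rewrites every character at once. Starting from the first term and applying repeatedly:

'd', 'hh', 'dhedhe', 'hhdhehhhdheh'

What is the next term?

Rewriting each symbol of hhdhehhhdheh: h→dhe, h→dhe, d→hh, h→dhe, e→h, h→dhe, h→dhe, h→dhe, d→hh, h→dhe, e→h, h→dhe, which concatenates to dhe dhe hh dhe h dhe dhe dhe hh dhe h dhe.

dhedhehhdhehdhedhedhehhdhehdhe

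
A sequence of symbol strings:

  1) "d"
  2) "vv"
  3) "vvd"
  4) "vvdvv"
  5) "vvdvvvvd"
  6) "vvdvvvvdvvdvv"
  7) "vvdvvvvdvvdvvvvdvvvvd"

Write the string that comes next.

vvdvvvvdvvdvvvvdvvvvdvvdvvvvdvvdvv

From term 3 onward, concatenate the last term with the second-to-last: vv·d = vvd, vvd·vv = vvdvv, …
The next term joins vvdvvvvdvvdvvvvdvvvvd and vvdvvvvdvvdvv.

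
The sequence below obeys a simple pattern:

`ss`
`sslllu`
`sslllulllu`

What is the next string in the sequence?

Every step adds lllu to the end: s(k+1) = s(k)·lllu.
Applying this once more to sslllulllu:

sslllulllulllu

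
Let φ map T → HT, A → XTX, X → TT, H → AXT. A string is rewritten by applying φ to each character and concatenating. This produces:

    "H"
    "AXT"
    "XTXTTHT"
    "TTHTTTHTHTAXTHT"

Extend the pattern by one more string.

HTHTAXTHTHTHTAXTHTAXTHTXTXTTHTAXTHT

Applying the rule to each of the 15 symbols of TTHTTTHTHTAXTHT gives the pieces HT HT AXT HT HT HT AXT HT AXT HT XTX TT HT AXT HT, which concatenate to the answer.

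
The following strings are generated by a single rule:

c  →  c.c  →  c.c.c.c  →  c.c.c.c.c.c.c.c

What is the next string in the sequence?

c.c.c.c.c.c.c.c.c.c.c.c.c.c.c.c

s(k+1) = s(k)·.·s(k) — each term doubles the last with '.' between the halves.
One more doubling of c.c.c.c.c.c.c.c gives the answer.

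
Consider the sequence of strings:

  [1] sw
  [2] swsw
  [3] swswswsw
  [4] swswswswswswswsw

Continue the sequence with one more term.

Each string is two copies of the previous one concatenated.
Doubling swswswswswswswsw:

swswswswswswswswswswswswswswswsw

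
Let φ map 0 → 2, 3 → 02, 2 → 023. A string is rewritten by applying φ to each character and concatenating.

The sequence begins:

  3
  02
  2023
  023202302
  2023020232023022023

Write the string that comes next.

02320230220232023020232023022023023202302

φ(2023020232023022023) expands symbol-by-symbol to 023 2 023 02 2 023 2 023 02 023 2 023 02 2 023 023 2 023 02; joining the 19 pieces gives the next term.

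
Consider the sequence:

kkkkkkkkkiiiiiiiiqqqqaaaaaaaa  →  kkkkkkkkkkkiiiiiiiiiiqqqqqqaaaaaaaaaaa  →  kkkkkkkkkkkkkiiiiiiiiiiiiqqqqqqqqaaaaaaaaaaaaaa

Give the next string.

kkkkkkkkkkkkkkkiiiiiiiiiiiiiiqqqqqqqqqqaaaaaaaaaaaaaaaaa

The n-th term is 2n+3 k's then 2n+2 i's then 2n-2 q's then 3n-1 a's, where the shown terms are n = 3, 4, 5.
Setting n = 6 gives 15, 14, 10, 17 characters in each block.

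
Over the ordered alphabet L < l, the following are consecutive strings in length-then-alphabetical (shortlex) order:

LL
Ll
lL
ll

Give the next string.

LLL

After ll the length-2 strings are exhausted; the first length-3 string is 3 copies of L.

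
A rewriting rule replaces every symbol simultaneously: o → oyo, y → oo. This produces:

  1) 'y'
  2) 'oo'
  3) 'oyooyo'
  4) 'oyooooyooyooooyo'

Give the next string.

oyooooyooyooyooyooooyooyooooyooyooyooyooooyo

φ(oyooooyooyooooyo) expands symbol-by-symbol to oyo oo oyo oyo oyo oyo oo oyo oyo oo oyo oyo oyo oyo oo oyo; joining the 16 pieces gives the next term.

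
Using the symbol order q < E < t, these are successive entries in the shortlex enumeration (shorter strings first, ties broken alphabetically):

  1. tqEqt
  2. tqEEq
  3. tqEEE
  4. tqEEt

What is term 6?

tqEtE

Continuing the enumeration 2 steps past tqEEt: tqEEt → tqEtq → (answer).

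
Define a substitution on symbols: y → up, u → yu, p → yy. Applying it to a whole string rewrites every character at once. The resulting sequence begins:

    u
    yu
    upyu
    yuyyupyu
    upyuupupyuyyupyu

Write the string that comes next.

Rewriting the 16 symbols of upyuupupyuyyupyu one by one yields yu yy up yu yu yy yu yy up yu up up yu yy up yu; concatenated:

yuyyupyuyuyyyuyyupyuupupyuyyupyu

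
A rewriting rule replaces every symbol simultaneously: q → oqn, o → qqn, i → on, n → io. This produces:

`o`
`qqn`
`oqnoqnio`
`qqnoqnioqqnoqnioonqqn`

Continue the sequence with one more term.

Rewriting the 21 symbols of qqnoqnioqqnoqnioonqqn one by one yields oqn oqn io qqn oqn io on qqn oqn oqn io qqn oqn io on qqn qqn io oqn oqn io; concatenated:

oqnoqnioqqnoqnioonqqnoqnoqnioqqnoqnioonqqnqqniooqnoqnio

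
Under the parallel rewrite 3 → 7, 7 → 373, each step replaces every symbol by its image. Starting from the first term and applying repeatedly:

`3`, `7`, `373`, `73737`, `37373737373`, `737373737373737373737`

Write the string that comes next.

3737373737373737373737373737373737373737373

φ(737373737373737373737) expands symbol-by-symbol to 373 7 373 7 373 7 373 7 373 7 373 7 373 7 373 7 373 7 373 7 373; joining the 21 pieces gives the next term.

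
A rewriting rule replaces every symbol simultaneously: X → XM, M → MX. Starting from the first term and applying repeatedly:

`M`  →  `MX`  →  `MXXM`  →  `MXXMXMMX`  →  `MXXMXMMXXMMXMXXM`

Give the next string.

MXXMXMMXXMMXMXXMXMMXMXXMMXXMXMMX

Applying the rule to each of the 16 symbols of MXXMXMMXXMMXMXXM gives the pieces MX XM XM MX XM MX MX XM XM MX MX XM MX XM XM MX, which concatenate to the answer.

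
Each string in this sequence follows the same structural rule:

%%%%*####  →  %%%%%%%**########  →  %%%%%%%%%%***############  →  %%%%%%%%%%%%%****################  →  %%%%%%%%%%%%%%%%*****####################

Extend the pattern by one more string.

%%%%%%%%%%%%%%%%%%%******########################

Reading off run lengths: % runs 4, 7, 10, 13, 16; * runs 1, 2, 3, 4, 5; # runs 4, 8, 12, 16, 20 — each is linear in n (n = 1, 2, …).
For the next term, n = 6, so the run lengths are 19, 6, 24.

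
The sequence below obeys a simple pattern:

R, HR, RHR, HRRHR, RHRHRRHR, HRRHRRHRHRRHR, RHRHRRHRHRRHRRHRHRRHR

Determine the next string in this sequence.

HRRHRRHRHRRHRRHRHRRHRHRRHRRHRHRRHR

From term 3 onward, concatenate the second-to-last term with the last: R·HR = RHR, HR·RHR = HRRHR, …
So term 8 is HRRHRRHRHRRHR·RHRHRRHRHRRHRRHRHRRHR.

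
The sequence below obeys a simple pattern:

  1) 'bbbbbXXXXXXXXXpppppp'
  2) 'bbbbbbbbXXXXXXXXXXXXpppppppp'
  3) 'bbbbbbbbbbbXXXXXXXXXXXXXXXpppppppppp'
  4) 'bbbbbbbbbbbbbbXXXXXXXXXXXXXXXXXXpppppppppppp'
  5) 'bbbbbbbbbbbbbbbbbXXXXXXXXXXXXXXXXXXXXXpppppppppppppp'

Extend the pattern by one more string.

Reading off run lengths: b runs 5, 8, 11, 14, 17; X runs 9, 12, 15, 18, 21; p runs 6, 8, 10, 12, 14 — each is linear in n, where the shown terms are n = 2, 3, 4, 5, 6.
For the next term, n = 7, so the run lengths are 20, 24, 16.

bbbbbbbbbbbbbbbbbbbbXXXXXXXXXXXXXXXXXXXXXXXXpppppppppppppppp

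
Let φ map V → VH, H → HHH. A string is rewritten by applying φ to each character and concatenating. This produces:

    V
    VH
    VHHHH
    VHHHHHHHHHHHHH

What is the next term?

Applying the rule to each of the 14 symbols of VHHHHHHHHHHHHH gives the pieces VH HHH HHH HHH HHH HHH HHH HHH HHH HHH HHH HHH HHH HHH, which concatenate to the answer.

VHHHHHHHHHHHHHHHHHHHHHHHHHHHHHHHHHHHHHHHH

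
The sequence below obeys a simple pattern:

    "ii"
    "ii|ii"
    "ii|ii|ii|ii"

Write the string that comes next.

ii|ii|ii|ii|ii|ii|ii|ii

Each string is two copies of the previous one joined by '|'.
So the next term is two copies of ii|ii|ii|ii with '|' between the halves.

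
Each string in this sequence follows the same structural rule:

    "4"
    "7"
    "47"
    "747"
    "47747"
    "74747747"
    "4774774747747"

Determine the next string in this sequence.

747477474774774747747

From term 3 onward, concatenate the second-to-last term with the last: 4·7 = 47, 7·47 = 747, …
So term 8 is 74747747·4774774747747.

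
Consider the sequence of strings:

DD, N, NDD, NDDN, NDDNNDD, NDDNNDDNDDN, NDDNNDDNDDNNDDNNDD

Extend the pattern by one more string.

This is a Fibonacci-style word recurrence s(k) = s(k−1)·s(k−2): e.g. N·DD = NDD.
So term 8 is NDDNNDDNDDNNDDNNDD·NDDNNDDNDDN.

NDDNNDDNDDNNDDNNDDNDDNNDDNDDN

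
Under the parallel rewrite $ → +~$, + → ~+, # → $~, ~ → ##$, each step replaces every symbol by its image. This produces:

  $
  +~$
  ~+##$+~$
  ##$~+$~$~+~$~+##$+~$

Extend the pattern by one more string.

Applying the rule to each of the 20 symbols of ##$~+$~$~+~$~+##$+~$ gives the pieces $~ $~ +~$ ##$ ~+ +~$ ##$ +~$ ##$ ~+ ##$ +~$ ##$ ~+ $~ $~ +~$ ~+ ##$ +~$, which concatenate to the answer.

$~$~+~$##$~++~$##$+~$##$~+##$+~$##$~+$~$~+~$~+##$+~$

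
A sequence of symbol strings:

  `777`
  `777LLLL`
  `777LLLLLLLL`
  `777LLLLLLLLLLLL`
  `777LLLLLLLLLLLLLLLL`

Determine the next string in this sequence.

Every step adds LLLL to the end: s(k+1) = s(k)·LLLL.
Applying this once more to 777LLLLLLLLLLLLLLLL:

777LLLLLLLLLLLLLLLLLLLL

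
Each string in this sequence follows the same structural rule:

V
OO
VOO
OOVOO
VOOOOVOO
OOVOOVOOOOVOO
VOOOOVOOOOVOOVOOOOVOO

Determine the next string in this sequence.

OOVOOVOOOOVOOVOOOOVOOOOVOOVOOOOVOO

This is a Fibonacci-style word recurrence s(k) = s(k−2)·s(k−1): e.g. V·OO = VOO.
The next term joins OOVOOVOOOOVOO and VOOOOVOOOOVOOVOOOOVOO.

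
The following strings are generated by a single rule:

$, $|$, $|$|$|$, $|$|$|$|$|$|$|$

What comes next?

Every step duplicates the string with '|' between the halves.
One more doubling of $|$|$|$|$|$|$|$ gives the answer.

$|$|$|$|$|$|$|$|$|$|$|$|$|$|$|$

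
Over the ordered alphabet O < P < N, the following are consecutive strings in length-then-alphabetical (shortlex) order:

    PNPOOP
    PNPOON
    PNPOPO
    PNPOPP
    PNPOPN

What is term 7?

PNPONP

Continuing the enumeration 2 steps past PNPOPN: PNPOPN → PNPONO → (answer).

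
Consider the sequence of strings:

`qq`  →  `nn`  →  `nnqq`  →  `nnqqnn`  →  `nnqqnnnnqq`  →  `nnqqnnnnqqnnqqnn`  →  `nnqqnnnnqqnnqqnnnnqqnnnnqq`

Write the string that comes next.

nnqqnnnnqqnnqqnnnnqqnnnnqqnnqqnnnnqqnnqqnn

Each term (from the third on) is the previous term followed by the one before it: term 3 = nn·qq = nnqq.
Continuing: nnqqnnnnqqnnqqnnnnqqnnnnqq · nnqqnnnnqqnnqqnn gives term 8.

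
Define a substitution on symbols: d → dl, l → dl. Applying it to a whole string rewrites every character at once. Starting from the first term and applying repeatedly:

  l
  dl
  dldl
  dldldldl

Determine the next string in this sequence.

dldldldldldldldl

Expanding dldldldl: d→dl, l→dl, d→dl, l→dl, d→dl, l→dl, d→dl, l→dl. Concatenated: dl dl dl dl dl dl dl dl.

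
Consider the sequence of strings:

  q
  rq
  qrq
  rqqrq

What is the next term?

Each term (from the third on) is the two preceding terms concatenated in order: term 3 = q·rq = qrq.
The next term joins qrq and rqqrq.

qrqrqqrq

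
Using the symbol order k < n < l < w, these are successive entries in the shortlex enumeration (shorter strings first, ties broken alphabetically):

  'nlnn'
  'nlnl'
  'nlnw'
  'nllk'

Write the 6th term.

nlll

Stepping forward 2 times from nllk: nllk → nlln, then the target.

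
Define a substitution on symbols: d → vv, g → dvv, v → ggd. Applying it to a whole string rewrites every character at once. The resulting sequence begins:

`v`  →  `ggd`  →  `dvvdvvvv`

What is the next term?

vvggdggdvvggdggdggdggd

Rewriting each symbol of dvvdvvvv: d→vv, v→ggd, v→ggd, d→vv, v→ggd, v→ggd, v→ggd, v→ggd, which concatenates to vv ggd ggd vv ggd ggd ggd ggd.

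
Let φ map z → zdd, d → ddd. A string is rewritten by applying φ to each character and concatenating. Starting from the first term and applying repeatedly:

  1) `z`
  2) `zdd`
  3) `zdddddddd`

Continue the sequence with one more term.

zdddddddddddddddddddddddddd

Expanding zdddddddd: z→zdd, d→ddd, d→ddd, d→ddd, d→ddd, d→ddd, d→ddd, d→ddd, d→ddd. Concatenated: zdd ddd ddd ddd ddd ddd ddd ddd ddd.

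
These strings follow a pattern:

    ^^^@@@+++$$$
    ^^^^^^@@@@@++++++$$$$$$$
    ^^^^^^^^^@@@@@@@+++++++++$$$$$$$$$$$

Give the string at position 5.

^^^^^^^^^^^^^^^@@@@@@@@@@@+++++++++++++++$$$$$$$$$$$$$$$$$$$

The n-th term is 3n ^'s then 2n+1 @'s then 3n +'s then 4n-1 $'s (n = 1, 2, …).
For term 5, n = 5, so the run lengths are 15, 11, 15, 19.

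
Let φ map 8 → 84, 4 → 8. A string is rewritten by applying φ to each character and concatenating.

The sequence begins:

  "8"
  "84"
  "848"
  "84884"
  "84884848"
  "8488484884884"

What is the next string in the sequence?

848848488488484884848

Replace each of the 13 characters of 8488484884884 in place — 84 8 84 84 8 84 8 84 84 8 84 84 8 — and concatenate.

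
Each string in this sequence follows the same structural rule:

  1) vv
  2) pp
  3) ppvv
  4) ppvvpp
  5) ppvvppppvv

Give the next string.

ppvvppppvvppvvpp

Each term (from the third on) is the previous term followed by the one before it: term 3 = pp·vv = ppvv.
Continuing: ppvvppppvv · ppvvpp gives term 6.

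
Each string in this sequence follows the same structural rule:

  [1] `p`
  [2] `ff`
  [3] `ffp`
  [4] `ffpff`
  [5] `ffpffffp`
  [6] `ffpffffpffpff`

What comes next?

ffpffffpffpffffpffffp

This is a Fibonacci-style word recurrence s(k) = s(k−1)·s(k−2): e.g. ff·p = ffp.
Continuing: ffpffffpffpff · ffpffffp gives term 7.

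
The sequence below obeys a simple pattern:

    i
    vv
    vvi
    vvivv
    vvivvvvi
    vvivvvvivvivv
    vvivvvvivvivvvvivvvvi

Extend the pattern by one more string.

vvivvvvivvivvvvivvvvivvivvvvivvivv

From term 3 onward, concatenate the last term with the second-to-last: vv·i = vvi, vvi·vv = vvivv, …
The next term joins vvivvvvivvivvvvivvvvi and vvivvvvivvivv.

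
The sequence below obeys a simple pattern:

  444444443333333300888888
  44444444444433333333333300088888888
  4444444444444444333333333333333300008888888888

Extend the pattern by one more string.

Reading off run lengths: 4 runs 8, 12, 16; 3 runs 8, 12, 16; 0 runs 2, 3, 4; 8 runs 6, 8, 10 — each is linear in n, where the shown terms are n = 2, 3, 4.
Setting n = 5 gives 20, 20, 5, 12 characters in each block.

444444444444444444443333333333333333333300000888888888888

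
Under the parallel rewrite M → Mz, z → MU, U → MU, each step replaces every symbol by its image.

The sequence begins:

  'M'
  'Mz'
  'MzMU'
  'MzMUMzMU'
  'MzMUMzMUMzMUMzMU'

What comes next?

Rewriting the 16 symbols of MzMUMzMUMzMUMzMU one by one yields Mz MU Mz MU Mz MU Mz MU Mz MU Mz MU Mz MU Mz MU; concatenated:

MzMUMzMUMzMUMzMUMzMUMzMUMzMUMzMU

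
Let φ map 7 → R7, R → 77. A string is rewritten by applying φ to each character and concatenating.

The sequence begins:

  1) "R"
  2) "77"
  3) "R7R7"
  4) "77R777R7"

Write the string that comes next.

R7R777R7R7R777R7

Apply φ to 77R777R7 symbol by symbol: 7→R7, 7→R7, R→77, 7→R7, 7→R7, 7→R7, R→77, 7→R7; joined: R7 R7 77 R7 R7 R7 77 R7.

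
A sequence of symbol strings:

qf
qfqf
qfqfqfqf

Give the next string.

qfqfqfqfqfqfqfqf

Each string is two copies of the previous one concatenated.
One more doubling of qfqfqfqf gives the answer.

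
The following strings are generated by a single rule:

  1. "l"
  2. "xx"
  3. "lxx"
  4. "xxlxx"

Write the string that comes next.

From term 3 onward, concatenate the second-to-last term with the last: l·xx = lxx, xx·lxx = xxlxx, …
The next term joins lxx and xxlxx.

lxxxxlxx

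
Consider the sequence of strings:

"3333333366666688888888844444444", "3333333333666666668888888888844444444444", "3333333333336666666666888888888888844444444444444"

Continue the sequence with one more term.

3333333333333366666666666688888888888888844444444444444444

Each string has the form 3^{2n+2} 6^{2n} 8^{2n+3} 4^{3n-1}, where the shown terms are n = 3, 4, 5.
At n = 6 the blocks have lengths 14, 12, 15, 17.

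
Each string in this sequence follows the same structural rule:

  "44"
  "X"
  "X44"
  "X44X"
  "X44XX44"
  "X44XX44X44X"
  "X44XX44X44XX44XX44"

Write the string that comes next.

X44XX44X44XX44XX44X44XX44X44X

Each term (from the third on) is the previous term followed by the one before it: term 3 = X·44 = X44.
Continuing: X44XX44X44XX44XX44 · X44XX44X44X gives term 8.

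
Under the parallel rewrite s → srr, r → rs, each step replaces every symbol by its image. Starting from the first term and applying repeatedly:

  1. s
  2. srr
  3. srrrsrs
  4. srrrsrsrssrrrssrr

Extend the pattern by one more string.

srrrsrsrssrrrssrrrssrrsrrrsrsrssrrsrrrsrs

φ(srrrsrsrssrrrssrr) expands symbol-by-symbol to srr rs rs rs srr rs srr rs srr srr rs rs rs srr srr rs rs; joining the 17 pieces gives the next term.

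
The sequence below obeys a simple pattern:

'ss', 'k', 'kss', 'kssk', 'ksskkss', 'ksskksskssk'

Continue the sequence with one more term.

From term 3 onward, concatenate the last term with the second-to-last: k·ss = kss, kss·k = kssk, …
So term 7 is ksskksskssk·ksskkss.

ksskkssksskksskkss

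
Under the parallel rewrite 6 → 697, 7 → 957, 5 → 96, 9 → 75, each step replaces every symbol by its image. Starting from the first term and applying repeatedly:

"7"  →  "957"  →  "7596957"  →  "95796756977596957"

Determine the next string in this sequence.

759695775697957966977595795796756977596957

Applying the rule to each of the 17 symbols of 95796756977596957 gives the pieces 75 96 957 75 697 957 96 697 75 957 957 96 75 697 75 96 957, which concatenate to the answer.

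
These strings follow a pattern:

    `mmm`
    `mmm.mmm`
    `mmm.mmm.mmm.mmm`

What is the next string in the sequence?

mmm.mmm.mmm.mmm.mmm.mmm.mmm.mmm

Each string is two copies of the previous one joined by '.'.
So the next term is two copies of mmm.mmm.mmm.mmm with '.' between the halves.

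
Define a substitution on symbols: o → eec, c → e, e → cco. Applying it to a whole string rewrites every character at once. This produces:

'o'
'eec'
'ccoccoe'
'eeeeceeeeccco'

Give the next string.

Replace each of the 13 characters of eeeeceeeeccco in place — cco cco cco cco e cco cco cco cco e e e eec — and concatenate.

ccoccoccoccoeccoccoccoccoeeeeec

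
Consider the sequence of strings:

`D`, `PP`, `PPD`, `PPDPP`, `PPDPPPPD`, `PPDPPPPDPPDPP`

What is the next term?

From term 3 onward, concatenate the last term with the second-to-last: PP·D = PPD, PPD·PP = PPDPP, …
Continuing: PPDPPPPDPPDPP · PPDPPPPD gives term 7.

PPDPPPPDPPDPPPPDPPPPD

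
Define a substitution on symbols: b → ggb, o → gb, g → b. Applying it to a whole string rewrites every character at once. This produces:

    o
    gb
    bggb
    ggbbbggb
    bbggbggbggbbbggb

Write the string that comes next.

Rewriting the 16 symbols of bbggbggbggbbbggb one by one yields ggb ggb b b ggb b b ggb b b ggb ggb ggb b b ggb; concatenated:

ggbggbbbggbbbggbbbggbggbggbbbggb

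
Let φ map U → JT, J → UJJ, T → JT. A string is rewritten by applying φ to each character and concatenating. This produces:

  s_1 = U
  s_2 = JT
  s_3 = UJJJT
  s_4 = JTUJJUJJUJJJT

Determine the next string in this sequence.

Replace each of the 13 characters of JTUJJUJJUJJJT in place — UJJ JT JT UJJ UJJ JT UJJ UJJ JT UJJ UJJ UJJ JT — and concatenate.

UJJJTJTUJJUJJJTUJJUJJJTUJJUJJUJJJT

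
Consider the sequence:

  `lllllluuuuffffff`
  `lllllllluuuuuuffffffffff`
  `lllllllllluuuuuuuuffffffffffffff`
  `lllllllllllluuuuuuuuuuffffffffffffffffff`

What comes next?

Term n consists of 2n+2 l's, followed by 2n u's, followed by 4n-2 f's, where the shown terms are n = 2, 3, 4, 5.
At n = 6 the blocks have lengths 14, 12, 22.

lllllllllllllluuuuuuuuuuuuffffffffffffffffffffff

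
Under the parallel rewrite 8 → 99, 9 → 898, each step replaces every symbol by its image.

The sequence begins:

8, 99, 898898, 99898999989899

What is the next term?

Rewriting the 14 symbols of 99898999989899 one by one yields 898 898 99 898 99 898 898 898 898 99 898 99 898 898; concatenated:

89889899898998988988988989989899898898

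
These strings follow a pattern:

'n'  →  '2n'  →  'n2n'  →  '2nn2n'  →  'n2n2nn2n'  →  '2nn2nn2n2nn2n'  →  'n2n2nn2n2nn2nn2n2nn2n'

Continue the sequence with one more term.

2nn2nn2n2nn2nn2n2nn2n2nn2nn2n2nn2n

Each term (from the third on) is the two preceding terms concatenated in order: term 3 = n·2n = n2n.
The next term joins 2nn2nn2n2nn2n and n2n2nn2n2nn2nn2n2nn2n.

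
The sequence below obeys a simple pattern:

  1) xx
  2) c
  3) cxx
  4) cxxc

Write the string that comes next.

cxxccxx

Each term (from the third on) is the previous term followed by the one before it: term 3 = c·xx = cxx.
The next term joins cxxc and cxx.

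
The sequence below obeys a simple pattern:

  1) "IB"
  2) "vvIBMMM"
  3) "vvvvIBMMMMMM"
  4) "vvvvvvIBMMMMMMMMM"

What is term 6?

vvvvvvvvvvIBMMMMMMMMMMMMMMM

s(k+1) = vv·s(k)·MMM, so each term gains vv as a prefix and MMM as a suffix.
From vvvvvvIBMMMMMMMMM, 2 further steps: vvvvvvIBMMMMMMMMM → vvvvvvvvIBMMMMMMMMMMMM → (answer).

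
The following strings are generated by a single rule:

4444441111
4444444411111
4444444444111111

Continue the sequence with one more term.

4444444444441111111

Reading off run lengths: 4 runs 6, 8, 10; 1 runs 4, 5, 6 — each is linear in n, where the shown terms are n = 3, 4, 5.
For the next term, n = 6, so the run lengths are 12, 7.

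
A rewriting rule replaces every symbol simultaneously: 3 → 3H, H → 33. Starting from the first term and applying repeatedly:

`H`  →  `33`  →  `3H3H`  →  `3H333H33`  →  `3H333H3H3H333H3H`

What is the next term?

3H333H3H3H333H333H333H3H3H333H33

Applying the rule to each of the 16 symbols of 3H333H3H3H333H3H gives the pieces 3H 33 3H 3H 3H 33 3H 33 3H 33 3H 3H 3H 33 3H 33, which concatenate to the answer.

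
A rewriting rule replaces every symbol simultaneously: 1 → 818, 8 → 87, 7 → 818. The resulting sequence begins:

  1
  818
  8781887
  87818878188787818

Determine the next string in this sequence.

Applying the rule to each of the 17 symbols of 87818878188787818 gives the pieces 87 818 87 818 87 87 818 87 818 87 87 818 87 818 87 818 87, which concatenate to the answer.

87818878188787818878188787818878188781887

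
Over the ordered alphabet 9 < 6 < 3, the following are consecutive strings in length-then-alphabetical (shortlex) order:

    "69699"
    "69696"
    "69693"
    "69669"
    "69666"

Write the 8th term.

69636

Advancing 3 positions from 69666 through 69666 → 69663 → 69639 reaches term 8.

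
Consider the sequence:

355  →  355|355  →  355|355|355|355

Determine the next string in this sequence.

Every step duplicates the string with '|' between the halves.
Doubling 355|355|355|355 with '|' between the halves:

355|355|355|355|355|355|355|355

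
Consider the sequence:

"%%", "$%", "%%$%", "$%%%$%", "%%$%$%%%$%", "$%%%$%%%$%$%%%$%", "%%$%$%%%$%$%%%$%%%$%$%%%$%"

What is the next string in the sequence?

This is a Fibonacci-style word recurrence s(k) = s(k−2)·s(k−1): e.g. %%·$% = %%$%.
Continuing: $%%%$%%%$%$%%%$% · %%$%$%%%$%$%%%$%%%$%$%%%$% gives term 8.

$%%%$%%%$%$%%%$%%%$%$%%%$%$%%%$%%%$%$%%%$%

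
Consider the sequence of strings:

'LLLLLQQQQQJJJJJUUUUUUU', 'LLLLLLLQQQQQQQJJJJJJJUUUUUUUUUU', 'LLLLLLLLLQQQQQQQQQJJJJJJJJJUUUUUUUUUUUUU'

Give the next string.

The n-th term is 2n+1 L's then 2n+1 Q's then 2n+1 J's then 3n+1 U's, where the shown terms are n = 2, 3, 4.
Setting n = 5 gives 11, 11, 11, 16 characters in each block.

LLLLLLLLLLLQQQQQQQQQQQJJJJJJJJJJJUUUUUUUUUUUUUUUU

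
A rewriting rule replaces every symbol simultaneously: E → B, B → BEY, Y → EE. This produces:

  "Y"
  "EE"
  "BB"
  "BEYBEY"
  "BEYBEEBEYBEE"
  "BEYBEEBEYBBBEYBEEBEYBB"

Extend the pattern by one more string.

BEYBEEBEYBBBEYBEEBEYBEYBEYBEEBEYBBBEYBEEBEYBEY

Applying the rule to each of the 22 symbols of BEYBEEBEYBBBEYBEEBEYBB gives the pieces BEY B EE BEY B B BEY B EE BEY BEY BEY B EE BEY B B BEY B EE BEY BEY, which concatenate to the answer.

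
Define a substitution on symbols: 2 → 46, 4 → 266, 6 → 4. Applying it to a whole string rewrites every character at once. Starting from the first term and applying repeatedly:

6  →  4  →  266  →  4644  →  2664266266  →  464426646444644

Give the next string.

2664266266464426642662662664266266

φ(464426646444644) expands symbol-by-symbol to 266 4 266 266 46 4 4 266 4 266 266 266 4 266 266; joining the 15 pieces gives the next term.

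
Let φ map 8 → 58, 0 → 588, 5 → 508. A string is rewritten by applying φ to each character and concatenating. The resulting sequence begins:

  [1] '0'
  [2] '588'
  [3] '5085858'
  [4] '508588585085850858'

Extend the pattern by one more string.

Replace each of the 18 characters of 508588585085850858 in place — 508 588 58 508 58 58 508 58 508 588 58 508 58 508 588 58 508 58 — and concatenate.

5085885850858585085850858858508585085885850858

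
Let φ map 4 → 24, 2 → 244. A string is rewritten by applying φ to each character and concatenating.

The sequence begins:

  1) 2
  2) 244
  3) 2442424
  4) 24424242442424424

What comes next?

Rewriting the 17 symbols of 24424242442424424 one by one yields 244 24 24 244 24 244 24 244 24 24 244 24 244 24 24 244 24; concatenated:

24424242442424424244242424424244242424424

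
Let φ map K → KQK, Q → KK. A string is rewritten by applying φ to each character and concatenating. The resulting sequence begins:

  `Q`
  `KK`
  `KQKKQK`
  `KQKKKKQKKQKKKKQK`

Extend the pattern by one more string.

Applying the rule to each of the 16 symbols of KQKKKKQKKQKKKKQK gives the pieces KQK KK KQK KQK KQK KQK KK KQK KQK KK KQK KQK KQK KQK KK KQK, which concatenate to the answer.

KQKKKKQKKQKKQKKQKKKKQKKQKKKKQKKQKKQKKQKKKKQK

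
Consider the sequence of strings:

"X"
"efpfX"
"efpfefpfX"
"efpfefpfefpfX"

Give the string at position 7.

efpfefpfefpfefpfefpfefpfX

The strings grow by a fixed prefix efpf each time.
From efpfefpfefpfX, 3 further steps: efpfefpfefpfX → efpfefpfefpfefpfX → efpfefpfefpfefpfefpfX → (answer).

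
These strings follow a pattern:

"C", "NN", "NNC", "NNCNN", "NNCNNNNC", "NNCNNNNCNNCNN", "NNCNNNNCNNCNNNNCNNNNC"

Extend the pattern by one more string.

NNCNNNNCNNCNNNNCNNNNCNNCNNNNCNNCNN

Each term (from the third on) is the previous term followed by the one before it: term 3 = NN·C = NNC.
Continuing: NNCNNNNCNNCNNNNCNNNNC · NNCNNNNCNNCNN gives term 8.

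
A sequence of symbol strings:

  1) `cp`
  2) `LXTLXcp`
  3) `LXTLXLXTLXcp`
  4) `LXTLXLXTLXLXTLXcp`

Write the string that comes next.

The strings grow by a fixed prefix LXTLX each time.
One more step from LXTLXLXTLXLXTLXcp gives the answer.

LXTLXLXTLXLXTLXLXTLXcp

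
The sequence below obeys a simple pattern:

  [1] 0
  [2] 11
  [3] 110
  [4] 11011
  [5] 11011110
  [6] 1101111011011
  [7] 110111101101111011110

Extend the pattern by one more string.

1101111011011110111101101111011011

Each term (from the third on) is the previous term followed by the one before it: term 3 = 11·0 = 110.
The next term joins 110111101101111011110 and 1101111011011.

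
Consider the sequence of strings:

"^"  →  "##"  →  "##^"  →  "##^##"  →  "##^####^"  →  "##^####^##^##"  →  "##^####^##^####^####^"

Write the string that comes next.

##^####^##^####^####^##^####^##^##

Each term (from the third on) is the previous term followed by the one before it: term 3 = ##·^ = ##^.
So term 8 is ##^####^##^####^####^·##^####^##^##.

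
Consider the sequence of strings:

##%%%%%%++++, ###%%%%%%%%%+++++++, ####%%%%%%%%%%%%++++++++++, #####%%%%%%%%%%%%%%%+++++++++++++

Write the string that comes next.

######%%%%%%%%%%%%%%%%%%++++++++++++++++

Term n consists of n #'s, followed by 3n %'s, followed by 3n-2 +'s, where the shown terms are n = 2, 3, 4, 5.
Setting n = 6 gives 6, 18, 16 characters in each block.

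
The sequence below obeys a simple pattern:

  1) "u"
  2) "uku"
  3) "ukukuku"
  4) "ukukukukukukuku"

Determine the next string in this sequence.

ukukukukukukukukukukukukukukuku

s(k+1) = s(k)·k·s(k) — each term doubles the last with 'k' between the halves.
One more doubling of ukukukukukukuku gives the answer.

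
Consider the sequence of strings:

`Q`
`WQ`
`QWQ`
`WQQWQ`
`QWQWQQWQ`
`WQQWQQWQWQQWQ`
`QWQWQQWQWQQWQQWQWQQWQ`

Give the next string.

Each term (from the third on) is the two preceding terms concatenated in order: term 3 = Q·WQ = QWQ.
So term 8 is WQQWQQWQWQQWQ·QWQWQQWQWQQWQQWQWQQWQ.

WQQWQQWQWQQWQQWQWQQWQWQQWQQWQWQQWQ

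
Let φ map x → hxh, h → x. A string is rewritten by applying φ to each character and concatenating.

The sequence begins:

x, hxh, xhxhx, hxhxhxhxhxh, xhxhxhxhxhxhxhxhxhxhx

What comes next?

Rewriting the 21 symbols of xhxhxhxhxhxhxhxhxhxhx one by one yields hxh x hxh x hxh x hxh x hxh x hxh x hxh x hxh x hxh x hxh x hxh; concatenated:

hxhxhxhxhxhxhxhxhxhxhxhxhxhxhxhxhxhxhxhxhxh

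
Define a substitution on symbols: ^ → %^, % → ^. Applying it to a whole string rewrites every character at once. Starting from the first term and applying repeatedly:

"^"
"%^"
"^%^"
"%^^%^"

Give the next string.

Expanding %^^%^: %→^, ^→%^, ^→%^, %→^, ^→%^. Concatenated: ^ %^ %^ ^ %^.

^%^%^^%^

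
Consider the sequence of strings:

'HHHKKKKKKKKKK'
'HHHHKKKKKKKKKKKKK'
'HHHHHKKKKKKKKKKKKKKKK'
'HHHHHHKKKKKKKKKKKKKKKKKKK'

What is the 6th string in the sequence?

HHHHHHHHKKKKKKKKKKKKKKKKKKKKKKKKK

Each string has the form H^{n} K^{3n+1}, where the shown terms are n = 3, 4, 5, 6.
Setting n = 8 gives 8, 25 characters in each block.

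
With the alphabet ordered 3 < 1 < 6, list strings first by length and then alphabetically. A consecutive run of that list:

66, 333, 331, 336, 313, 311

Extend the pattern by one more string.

316

Treat 311 as a base-3 numeral over the given alphabet and add one, carrying through any trailing 6's.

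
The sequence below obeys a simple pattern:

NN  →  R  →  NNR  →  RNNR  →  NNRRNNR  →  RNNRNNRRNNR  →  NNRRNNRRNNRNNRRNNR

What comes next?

RNNRNNRRNNRNNRRNNRRNNRNNRRNNR

Each term (from the third on) is the two preceding terms concatenated in order: term 3 = NN·R = NNR.
The next term joins RNNRNNRRNNR and NNRRNNRRNNRNNRRNNR.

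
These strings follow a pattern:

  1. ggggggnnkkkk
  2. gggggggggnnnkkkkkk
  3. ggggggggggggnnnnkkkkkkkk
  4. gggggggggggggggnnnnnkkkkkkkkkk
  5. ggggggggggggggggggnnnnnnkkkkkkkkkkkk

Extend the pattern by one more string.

gggggggggggggggggggggnnnnnnnkkkkkkkkkkkkkk

Term n consists of 3n+3 g's, followed by n+1 n's, followed by 2n+2 k's (n = 1, 2, …).
At n = 6 the blocks have lengths 21, 7, 14.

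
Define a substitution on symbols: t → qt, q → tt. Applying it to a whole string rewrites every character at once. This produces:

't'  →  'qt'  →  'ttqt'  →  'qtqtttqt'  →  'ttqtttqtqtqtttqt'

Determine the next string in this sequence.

Rewriting the 16 symbols of ttqtttqtqtqtttqt one by one yields qt qt tt qt qt qt tt qt tt qt tt qt qt qt tt qt; concatenated:

qtqtttqtqtqtttqtttqtttqtqtqtttqt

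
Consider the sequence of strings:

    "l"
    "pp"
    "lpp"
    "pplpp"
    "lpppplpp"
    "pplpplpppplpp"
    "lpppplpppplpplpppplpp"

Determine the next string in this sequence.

From term 3 onward, concatenate the second-to-last term with the last: l·pp = lpp, pp·lpp = pplpp, …
The next term joins pplpplpppplpp and lpppplpppplpplpppplpp.

pplpplpppplpplpppplpppplpplpppplpp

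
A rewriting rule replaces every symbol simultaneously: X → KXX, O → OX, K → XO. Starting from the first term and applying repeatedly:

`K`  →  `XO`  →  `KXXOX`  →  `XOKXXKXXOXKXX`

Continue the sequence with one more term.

KXXOXXOKXXKXXXOKXXKXXOXKXXXOKXXKXX

Applying the rule to each of the 13 symbols of XOKXXKXXOXKXX gives the pieces KXX OX XO KXX KXX XO KXX KXX OX KXX XO KXX KXX, which concatenate to the answer.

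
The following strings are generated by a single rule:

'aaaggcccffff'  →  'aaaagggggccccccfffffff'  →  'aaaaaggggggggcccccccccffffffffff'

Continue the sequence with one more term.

aaaaaagggggggggggccccccccccccfffffffffffff

Each string has the form a^{n+2} g^{3n-1} c^{3n} f^{3n+1} (n = 1, 2, …).
Setting n = 4 gives 6, 11, 12, 13 characters in each block.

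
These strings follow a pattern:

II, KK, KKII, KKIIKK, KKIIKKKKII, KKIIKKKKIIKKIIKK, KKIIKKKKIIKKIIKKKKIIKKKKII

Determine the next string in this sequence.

KKIIKKKKIIKKIIKKKKIIKKKKIIKKIIKKKKIIKKIIKK

Each term (from the third on) is the previous term followed by the one before it: term 3 = KK·II = KKII.
Continuing: KKIIKKKKIIKKIIKKKKIIKKKKII · KKIIKKKKIIKKIIKK gives term 8.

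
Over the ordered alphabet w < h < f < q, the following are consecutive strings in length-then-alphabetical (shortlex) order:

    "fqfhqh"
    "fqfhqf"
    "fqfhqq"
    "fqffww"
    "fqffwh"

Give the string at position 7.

Continuing the enumeration 2 steps past fqffwh: fqffwh → fqffwf → (answer).

fqffwq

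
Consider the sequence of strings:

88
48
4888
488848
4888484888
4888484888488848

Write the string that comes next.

From term 3 onward, concatenate the last term with the second-to-last: 48·88 = 4888, 4888·48 = 488848, …
Continuing: 4888484888488848 · 4888484888 gives term 7.

48884848884888484888484888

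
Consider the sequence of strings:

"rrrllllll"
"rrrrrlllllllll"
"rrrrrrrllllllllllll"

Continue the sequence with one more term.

Term n consists of 2n-1 r's, followed by 3n l's, where the shown terms are n = 2, 3, 4.
At n = 5 the blocks have lengths 9, 15.

rrrrrrrrrlllllllllllllll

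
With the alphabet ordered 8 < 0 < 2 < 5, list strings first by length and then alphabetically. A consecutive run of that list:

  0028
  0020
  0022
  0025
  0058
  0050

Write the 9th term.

Continuing the enumeration 3 steps past 0050: 0050 → 0052 → 0055 → (answer).

0288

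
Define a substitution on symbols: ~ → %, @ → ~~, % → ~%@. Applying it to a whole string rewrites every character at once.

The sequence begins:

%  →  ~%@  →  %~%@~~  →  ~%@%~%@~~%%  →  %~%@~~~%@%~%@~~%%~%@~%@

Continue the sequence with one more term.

Rewriting the 23 symbols of %~%@~~~%@%~%@~~%%~%@~%@ one by one yields ~%@ % ~%@ ~~ % % % ~%@ ~~ ~%@ % ~%@ ~~ % % ~%@ ~%@ % ~%@ ~~ % ~%@ ~~; concatenated:

~%@%~%@~~%%%~%@~~~%@%~%@~~%%~%@~%@%~%@~~%~%@~~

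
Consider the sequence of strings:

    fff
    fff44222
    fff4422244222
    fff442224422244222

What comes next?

The strings grow by a fixed suffix 44222 each time.
So the next term is fff442224422244222·44222.

fff44222442224422244222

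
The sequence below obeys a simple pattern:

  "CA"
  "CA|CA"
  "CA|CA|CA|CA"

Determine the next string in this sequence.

Every step duplicates the string with '|' between the halves.
So the next term is two copies of CA|CA|CA|CA with '|' between the halves.

CA|CA|CA|CA|CA|CA|CA|CA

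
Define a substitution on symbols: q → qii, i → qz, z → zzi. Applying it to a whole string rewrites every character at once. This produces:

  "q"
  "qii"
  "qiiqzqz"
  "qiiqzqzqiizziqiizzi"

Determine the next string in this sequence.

qiiqzqzqiizziqiizziqiiqzqzzzizziqzqiiqzqzzzizziqz

Replace each of the 19 characters of qiiqzqzqiizziqiizzi in place — qii qz qz qii zzi qii zzi qii qz qz zzi zzi qz qii qz qz zzi zzi qz — and concatenate.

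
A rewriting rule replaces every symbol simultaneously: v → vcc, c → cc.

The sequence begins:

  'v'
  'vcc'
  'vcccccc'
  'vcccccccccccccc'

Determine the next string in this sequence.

Rewriting the 15 symbols of vcccccccccccccc one by one yields vcc cc cc cc cc cc cc cc cc cc cc cc cc cc cc; concatenated:

vcccccccccccccccccccccccccccccc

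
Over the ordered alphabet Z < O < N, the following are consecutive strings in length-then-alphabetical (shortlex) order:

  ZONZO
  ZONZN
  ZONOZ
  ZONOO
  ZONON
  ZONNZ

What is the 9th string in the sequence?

ZNZZZ

Continuing the enumeration 3 steps past ZONNZ: ZONNZ → ZONNO → ZONNN → (answer).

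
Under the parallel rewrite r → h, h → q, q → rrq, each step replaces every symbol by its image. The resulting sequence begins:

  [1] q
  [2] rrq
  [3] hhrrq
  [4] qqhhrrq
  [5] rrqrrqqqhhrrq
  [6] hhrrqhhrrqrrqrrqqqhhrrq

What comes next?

Replace each of the 23 characters of hhrrqhhrrqrrqrrqqqhhrrq in place — q q h h rrq q q h h rrq h h rrq h h rrq rrq rrq q q h h rrq — and concatenate.

qqhhrrqqqhhrrqhhrrqhhrrqrrqrrqqqhhrrq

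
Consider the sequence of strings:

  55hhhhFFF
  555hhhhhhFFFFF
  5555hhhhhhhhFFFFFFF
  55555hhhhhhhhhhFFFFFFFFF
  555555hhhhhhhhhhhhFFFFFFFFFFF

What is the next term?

The n-th term is n 5's then 2n h's then 2n-1 F's, where the shown terms are n = 2, 3, 4, 5, 6.
At n = 7 the blocks have lengths 7, 14, 13.

5555555hhhhhhhhhhhhhhFFFFFFFFFFFFF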